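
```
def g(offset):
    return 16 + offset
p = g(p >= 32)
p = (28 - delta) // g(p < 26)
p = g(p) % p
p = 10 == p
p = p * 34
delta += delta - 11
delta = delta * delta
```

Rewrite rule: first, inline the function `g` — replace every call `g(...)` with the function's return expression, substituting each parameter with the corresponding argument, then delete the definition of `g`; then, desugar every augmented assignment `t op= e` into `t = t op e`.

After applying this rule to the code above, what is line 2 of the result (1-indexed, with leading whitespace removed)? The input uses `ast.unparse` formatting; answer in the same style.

p = (28 - delta) // (16 + (p < 26))

Transformed code:
p = 16 + (p >= 32)
p = (28 - delta) // (16 + (p < 26))
p = (16 + p) % p
p = 10 == p
p = p * 34
delta = delta + (delta - 11)
delta = delta * delta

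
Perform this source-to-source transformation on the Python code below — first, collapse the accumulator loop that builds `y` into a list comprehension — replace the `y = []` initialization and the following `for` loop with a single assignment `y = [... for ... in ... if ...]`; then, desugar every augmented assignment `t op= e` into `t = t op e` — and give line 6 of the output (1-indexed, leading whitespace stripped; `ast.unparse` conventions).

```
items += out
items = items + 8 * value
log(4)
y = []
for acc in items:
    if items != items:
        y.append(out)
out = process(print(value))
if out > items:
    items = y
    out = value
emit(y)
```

Transformed code:
items = items + out
items = items + 8 * value
log(4)
y = [out for acc in items if items != items]
out = process(print(value))
if out > items:
    items = y
    out = value
emit(y)

if out > items:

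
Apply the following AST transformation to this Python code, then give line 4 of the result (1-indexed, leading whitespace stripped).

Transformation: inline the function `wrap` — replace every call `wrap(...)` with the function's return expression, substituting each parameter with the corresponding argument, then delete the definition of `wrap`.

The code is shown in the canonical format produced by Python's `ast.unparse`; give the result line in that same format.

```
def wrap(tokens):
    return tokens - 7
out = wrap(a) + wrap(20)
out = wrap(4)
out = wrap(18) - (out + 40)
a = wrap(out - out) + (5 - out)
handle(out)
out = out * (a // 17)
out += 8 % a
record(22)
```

a = out - out - 7 + (5 - out)

Transformed code:
out = a - 7 + (20 - 7)
out = 4 - 7
out = 18 - 7 - (out + 40)
a = out - out - 7 + (5 - out)
handle(out)
out = out * (a // 17)
out += 8 % a
record(22)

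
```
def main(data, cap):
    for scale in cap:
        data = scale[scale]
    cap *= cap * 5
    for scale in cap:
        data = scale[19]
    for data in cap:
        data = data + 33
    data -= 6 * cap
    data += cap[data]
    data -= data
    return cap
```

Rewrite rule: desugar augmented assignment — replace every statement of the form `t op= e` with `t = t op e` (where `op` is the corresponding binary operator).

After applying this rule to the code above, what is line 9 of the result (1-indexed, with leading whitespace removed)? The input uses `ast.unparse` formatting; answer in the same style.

Transformed code:
def main(data, cap):
    for scale in cap:
        data = scale[scale]
    cap = cap * (cap * 5)
    for scale in cap:
        data = scale[19]
    for data in cap:
        data = data + 33
    data = data - 6 * cap
    data = data + cap[data]
    data = data - data
    return cap

data = data - 6 * cap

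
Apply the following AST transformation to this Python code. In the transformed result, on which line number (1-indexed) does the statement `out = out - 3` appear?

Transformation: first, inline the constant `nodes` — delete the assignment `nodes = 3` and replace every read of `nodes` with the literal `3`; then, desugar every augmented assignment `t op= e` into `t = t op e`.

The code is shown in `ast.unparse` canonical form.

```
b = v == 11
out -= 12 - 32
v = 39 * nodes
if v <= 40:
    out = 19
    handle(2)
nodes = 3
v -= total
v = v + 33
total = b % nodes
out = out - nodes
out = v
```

10

Transformed code:
b = v == 11
out = out - (12 - 32)
v = 39 * 3
if v <= 40:
    out = 19
    handle(2)
v = v - total
v = v + 33
total = b % 3
out = out - 3
out = v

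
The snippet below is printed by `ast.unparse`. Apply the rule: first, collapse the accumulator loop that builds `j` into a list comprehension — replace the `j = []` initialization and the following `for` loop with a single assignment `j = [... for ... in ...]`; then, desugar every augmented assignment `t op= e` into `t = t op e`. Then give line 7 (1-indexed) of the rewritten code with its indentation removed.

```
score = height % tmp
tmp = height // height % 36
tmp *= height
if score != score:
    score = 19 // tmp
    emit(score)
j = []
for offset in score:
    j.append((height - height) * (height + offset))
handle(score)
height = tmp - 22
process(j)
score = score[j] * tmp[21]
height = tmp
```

Transformed code:
score = height % tmp
tmp = height // height % 36
tmp = tmp * height
if score != score:
    score = 19 // tmp
    emit(score)
j = [(height - height) * (height + offset) for offset in score]
handle(score)
height = tmp - 22
process(j)
score = score[j] * tmp[21]
height = tmp

j = [(height - height) * (height + offset) for offset in score]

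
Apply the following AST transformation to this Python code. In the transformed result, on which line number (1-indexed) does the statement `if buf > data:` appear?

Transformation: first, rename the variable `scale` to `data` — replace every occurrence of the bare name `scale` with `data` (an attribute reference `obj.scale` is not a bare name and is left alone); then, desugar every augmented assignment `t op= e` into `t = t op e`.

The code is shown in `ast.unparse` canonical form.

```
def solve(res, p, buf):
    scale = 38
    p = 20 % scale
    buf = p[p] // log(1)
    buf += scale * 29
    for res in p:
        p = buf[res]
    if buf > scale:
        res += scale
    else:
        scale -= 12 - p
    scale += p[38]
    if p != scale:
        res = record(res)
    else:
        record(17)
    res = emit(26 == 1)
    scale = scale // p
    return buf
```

Transformed code:
def solve(res, p, buf):
    data = 38
    p = 20 % data
    buf = p[p] // log(1)
    buf = buf + data * 29
    for res in p:
        p = buf[res]
    if buf > data:
        res = res + data
    else:
        data = data - (12 - p)
    data = data + p[38]
    if p != data:
        res = record(res)
    else:
        record(17)
    res = emit(26 == 1)
    data = data // p
    return buf

8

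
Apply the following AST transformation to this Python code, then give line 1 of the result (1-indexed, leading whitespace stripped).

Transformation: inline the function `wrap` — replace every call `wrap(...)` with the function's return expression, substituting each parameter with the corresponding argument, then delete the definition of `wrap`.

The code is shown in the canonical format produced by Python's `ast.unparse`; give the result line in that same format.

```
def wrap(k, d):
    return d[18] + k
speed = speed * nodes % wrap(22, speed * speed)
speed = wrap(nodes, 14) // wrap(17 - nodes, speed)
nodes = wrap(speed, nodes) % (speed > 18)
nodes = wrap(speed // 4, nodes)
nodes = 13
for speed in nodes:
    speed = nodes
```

Transformed code:
speed = speed * nodes % ((speed * speed)[18] + 22)
speed = (14[18] + nodes) // (speed[18] + (17 - nodes))
nodes = (nodes[18] + speed) % (speed > 18)
nodes = nodes[18] + speed // 4
nodes = 13
for speed in nodes:
    speed = nodes

speed = speed * nodes % ((speed * speed)[18] + 22)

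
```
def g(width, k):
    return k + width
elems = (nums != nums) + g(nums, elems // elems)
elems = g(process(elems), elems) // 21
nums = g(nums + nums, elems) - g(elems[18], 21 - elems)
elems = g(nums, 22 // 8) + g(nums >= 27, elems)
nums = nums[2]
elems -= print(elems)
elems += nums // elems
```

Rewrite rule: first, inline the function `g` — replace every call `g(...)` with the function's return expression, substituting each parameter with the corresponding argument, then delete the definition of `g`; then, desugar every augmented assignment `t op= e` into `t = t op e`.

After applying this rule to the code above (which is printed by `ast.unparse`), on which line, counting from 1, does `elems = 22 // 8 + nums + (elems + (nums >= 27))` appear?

Transformed code:
elems = (nums != nums) + (elems // elems + nums)
elems = (elems + process(elems)) // 21
nums = elems + (nums + nums) - (21 - elems + elems[18])
elems = 22 // 8 + nums + (elems + (nums >= 27))
nums = nums[2]
elems = elems - print(elems)
elems = elems + nums // elems

4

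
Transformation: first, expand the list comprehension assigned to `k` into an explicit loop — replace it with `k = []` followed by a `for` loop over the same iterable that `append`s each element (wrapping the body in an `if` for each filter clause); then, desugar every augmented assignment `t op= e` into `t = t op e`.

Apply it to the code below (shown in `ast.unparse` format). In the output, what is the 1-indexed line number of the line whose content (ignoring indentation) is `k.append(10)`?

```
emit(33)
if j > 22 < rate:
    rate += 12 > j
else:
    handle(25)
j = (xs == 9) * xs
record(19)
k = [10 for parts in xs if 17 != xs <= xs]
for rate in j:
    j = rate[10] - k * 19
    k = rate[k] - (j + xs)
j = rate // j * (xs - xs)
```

11

Transformed code:
emit(33)
if j > 22 < rate:
    rate = rate + (12 > j)
else:
    handle(25)
j = (xs == 9) * xs
record(19)
k = []
for parts in xs:
    if 17 != xs <= xs:
        k.append(10)
for rate in j:
    j = rate[10] - k * 19
    k = rate[k] - (j + xs)
j = rate // j * (xs - xs)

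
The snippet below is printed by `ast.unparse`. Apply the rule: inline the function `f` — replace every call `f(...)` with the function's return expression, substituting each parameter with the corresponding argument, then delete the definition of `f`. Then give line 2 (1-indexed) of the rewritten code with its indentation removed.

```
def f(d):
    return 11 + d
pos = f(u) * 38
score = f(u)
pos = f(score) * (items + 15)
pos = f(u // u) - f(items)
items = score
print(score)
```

Transformed code:
pos = (11 + u) * 38
score = 11 + u
pos = (11 + score) * (items + 15)
pos = 11 + u // u - (11 + items)
items = score
print(score)

score = 11 + u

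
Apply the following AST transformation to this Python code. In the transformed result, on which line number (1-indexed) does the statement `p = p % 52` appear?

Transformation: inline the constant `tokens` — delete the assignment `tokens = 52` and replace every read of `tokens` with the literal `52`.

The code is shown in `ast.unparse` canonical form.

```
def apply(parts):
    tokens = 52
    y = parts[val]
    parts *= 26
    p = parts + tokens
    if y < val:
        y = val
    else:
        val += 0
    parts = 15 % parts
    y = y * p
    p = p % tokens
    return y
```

Transformed code:
def apply(parts):
    y = parts[val]
    parts *= 26
    p = parts + 52
    if y < val:
        y = val
    else:
        val += 0
    parts = 15 % parts
    y = y * p
    p = p % 52
    return y

11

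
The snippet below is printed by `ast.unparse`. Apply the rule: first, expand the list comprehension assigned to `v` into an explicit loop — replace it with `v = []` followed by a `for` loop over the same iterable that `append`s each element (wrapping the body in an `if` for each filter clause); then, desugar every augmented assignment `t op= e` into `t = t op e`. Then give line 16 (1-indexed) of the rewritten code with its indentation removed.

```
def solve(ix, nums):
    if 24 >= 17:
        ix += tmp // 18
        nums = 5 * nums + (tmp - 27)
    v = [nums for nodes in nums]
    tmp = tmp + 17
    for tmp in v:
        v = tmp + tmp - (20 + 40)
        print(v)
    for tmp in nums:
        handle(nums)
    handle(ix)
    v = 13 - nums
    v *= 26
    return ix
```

v = v * 26

Transformed code:
def solve(ix, nums):
    if 24 >= 17:
        ix = ix + tmp // 18
        nums = 5 * nums + (tmp - 27)
    v = []
    for nodes in nums:
        v.append(nums)
    tmp = tmp + 17
    for tmp in v:
        v = tmp + tmp - (20 + 40)
        print(v)
    for tmp in nums:
        handle(nums)
    handle(ix)
    v = 13 - nums
    v = v * 26
    return ix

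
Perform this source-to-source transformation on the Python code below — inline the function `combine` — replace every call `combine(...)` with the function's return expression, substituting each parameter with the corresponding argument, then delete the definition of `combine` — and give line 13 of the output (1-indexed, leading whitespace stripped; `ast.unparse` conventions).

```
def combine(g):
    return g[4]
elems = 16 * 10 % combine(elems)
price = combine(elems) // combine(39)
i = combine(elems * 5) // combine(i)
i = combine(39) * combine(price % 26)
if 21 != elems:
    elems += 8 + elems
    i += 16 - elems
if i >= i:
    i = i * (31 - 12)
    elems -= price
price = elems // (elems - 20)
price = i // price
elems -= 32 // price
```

Transformed code:
elems = 16 * 10 % elems[4]
price = elems[4] // 39[4]
i = (elems * 5)[4] // i[4]
i = 39[4] * (price % 26)[4]
if 21 != elems:
    elems += 8 + elems
    i += 16 - elems
if i >= i:
    i = i * (31 - 12)
    elems -= price
price = elems // (elems - 20)
price = i // price
elems -= 32 // price

elems -= 32 // price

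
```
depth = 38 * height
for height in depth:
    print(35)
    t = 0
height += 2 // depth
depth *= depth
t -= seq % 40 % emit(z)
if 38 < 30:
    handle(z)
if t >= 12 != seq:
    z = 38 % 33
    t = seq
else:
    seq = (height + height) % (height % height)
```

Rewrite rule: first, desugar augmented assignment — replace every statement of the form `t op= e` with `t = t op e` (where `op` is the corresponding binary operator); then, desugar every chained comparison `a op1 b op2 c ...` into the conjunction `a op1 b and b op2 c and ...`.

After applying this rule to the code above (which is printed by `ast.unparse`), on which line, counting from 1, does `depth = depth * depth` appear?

6

Transformed code:
depth = 38 * height
for height in depth:
    print(35)
    t = 0
height = height + 2 // depth
depth = depth * depth
t = t - seq % 40 % emit(z)
if 38 < 30:
    handle(z)
if t >= 12 and 12 != seq:
    z = 38 % 33
    t = seq
else:
    seq = (height + height) % (height % height)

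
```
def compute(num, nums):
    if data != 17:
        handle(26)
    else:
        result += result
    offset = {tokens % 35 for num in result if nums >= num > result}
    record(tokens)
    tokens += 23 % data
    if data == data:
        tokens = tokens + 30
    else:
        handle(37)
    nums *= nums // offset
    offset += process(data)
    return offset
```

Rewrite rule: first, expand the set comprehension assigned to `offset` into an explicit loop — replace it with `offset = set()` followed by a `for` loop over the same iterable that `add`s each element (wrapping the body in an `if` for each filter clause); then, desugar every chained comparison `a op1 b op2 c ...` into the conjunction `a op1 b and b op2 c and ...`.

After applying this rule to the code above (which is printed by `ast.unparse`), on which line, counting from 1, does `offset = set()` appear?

Transformed code:
def compute(num, nums):
    if data != 17:
        handle(26)
    else:
        result += result
    offset = set()
    for num in result:
        if nums >= num and num > result:
            offset.add(tokens % 35)
    record(tokens)
    tokens += 23 % data
    if data == data:
        tokens = tokens + 30
    else:
        handle(37)
    nums *= nums // offset
    offset += process(data)
    return offset

6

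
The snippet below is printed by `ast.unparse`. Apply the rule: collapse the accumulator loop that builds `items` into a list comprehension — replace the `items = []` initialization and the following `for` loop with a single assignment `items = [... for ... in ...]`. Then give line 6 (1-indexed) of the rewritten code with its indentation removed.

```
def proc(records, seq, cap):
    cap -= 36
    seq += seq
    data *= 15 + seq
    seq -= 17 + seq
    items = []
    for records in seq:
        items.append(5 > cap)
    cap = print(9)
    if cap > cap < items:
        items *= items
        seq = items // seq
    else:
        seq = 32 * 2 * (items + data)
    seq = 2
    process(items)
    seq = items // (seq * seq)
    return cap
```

Transformed code:
def proc(records, seq, cap):
    cap -= 36
    seq += seq
    data *= 15 + seq
    seq -= 17 + seq
    items = [5 > cap for records in seq]
    cap = print(9)
    if cap > cap < items:
        items *= items
        seq = items // seq
    else:
        seq = 32 * 2 * (items + data)
    seq = 2
    process(items)
    seq = items // (seq * seq)
    return cap

items = [5 > cap for records in seq]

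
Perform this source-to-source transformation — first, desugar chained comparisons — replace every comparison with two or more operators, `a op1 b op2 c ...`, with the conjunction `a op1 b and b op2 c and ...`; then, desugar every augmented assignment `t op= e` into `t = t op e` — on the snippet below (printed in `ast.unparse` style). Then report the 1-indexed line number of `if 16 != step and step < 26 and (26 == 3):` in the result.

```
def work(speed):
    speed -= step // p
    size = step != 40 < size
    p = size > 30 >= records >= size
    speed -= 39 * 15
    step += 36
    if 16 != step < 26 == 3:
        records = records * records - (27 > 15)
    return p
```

Transformed code:
def work(speed):
    speed = speed - step // p
    size = step != 40 and 40 < size
    p = size > 30 and 30 >= records and (records >= size)
    speed = speed - 39 * 15
    step = step + 36
    if 16 != step and step < 26 and (26 == 3):
        records = records * records - (27 > 15)
    return p

7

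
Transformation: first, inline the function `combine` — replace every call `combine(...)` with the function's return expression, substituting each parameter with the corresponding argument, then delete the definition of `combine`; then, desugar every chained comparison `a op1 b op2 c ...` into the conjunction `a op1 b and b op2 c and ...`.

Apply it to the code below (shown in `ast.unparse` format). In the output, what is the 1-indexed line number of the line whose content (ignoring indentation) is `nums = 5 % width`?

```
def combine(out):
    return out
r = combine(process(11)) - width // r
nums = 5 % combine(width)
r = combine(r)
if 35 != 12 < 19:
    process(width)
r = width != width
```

2

Transformed code:
r = process(11) - width // r
nums = 5 % width
r = r
if 35 != 12 and 12 < 19:
    process(width)
r = width != width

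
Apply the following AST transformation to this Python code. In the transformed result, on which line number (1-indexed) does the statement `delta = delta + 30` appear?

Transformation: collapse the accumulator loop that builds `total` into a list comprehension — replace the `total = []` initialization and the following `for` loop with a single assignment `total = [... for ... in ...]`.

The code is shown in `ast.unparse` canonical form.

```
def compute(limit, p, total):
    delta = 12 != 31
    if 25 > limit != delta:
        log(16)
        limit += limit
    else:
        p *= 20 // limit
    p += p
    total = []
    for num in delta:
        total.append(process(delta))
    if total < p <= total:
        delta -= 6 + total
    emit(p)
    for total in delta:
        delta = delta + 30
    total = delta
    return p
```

Transformed code:
def compute(limit, p, total):
    delta = 12 != 31
    if 25 > limit != delta:
        log(16)
        limit += limit
    else:
        p *= 20 // limit
    p += p
    total = [process(delta) for num in delta]
    if total < p <= total:
        delta -= 6 + total
    emit(p)
    for total in delta:
        delta = delta + 30
    total = delta
    return p

14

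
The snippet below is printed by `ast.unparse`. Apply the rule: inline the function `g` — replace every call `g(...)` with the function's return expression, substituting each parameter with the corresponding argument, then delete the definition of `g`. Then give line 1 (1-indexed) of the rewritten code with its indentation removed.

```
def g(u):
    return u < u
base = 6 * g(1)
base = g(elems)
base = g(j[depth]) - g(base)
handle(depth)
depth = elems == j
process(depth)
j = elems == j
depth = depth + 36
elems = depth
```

Transformed code:
base = 6 * (1 < 1)
base = elems < elems
base = (j[depth] < j[depth]) - (base < base)
handle(depth)
depth = elems == j
process(depth)
j = elems == j
depth = depth + 36
elems = depth

base = 6 * (1 < 1)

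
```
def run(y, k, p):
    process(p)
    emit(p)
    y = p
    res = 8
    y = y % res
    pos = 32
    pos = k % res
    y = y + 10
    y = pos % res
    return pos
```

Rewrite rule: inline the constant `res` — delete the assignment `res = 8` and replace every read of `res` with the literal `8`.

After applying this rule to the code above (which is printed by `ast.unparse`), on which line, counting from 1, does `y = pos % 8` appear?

9

Transformed code:
def run(y, k, p):
    process(p)
    emit(p)
    y = p
    y = y % 8
    pos = 32
    pos = k % 8
    y = y + 10
    y = pos % 8
    return pos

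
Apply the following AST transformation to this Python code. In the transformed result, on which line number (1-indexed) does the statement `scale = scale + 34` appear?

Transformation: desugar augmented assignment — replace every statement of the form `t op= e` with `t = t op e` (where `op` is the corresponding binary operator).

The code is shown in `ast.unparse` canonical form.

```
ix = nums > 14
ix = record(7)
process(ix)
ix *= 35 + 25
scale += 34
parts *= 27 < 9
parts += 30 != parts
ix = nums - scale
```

Transformed code:
ix = nums > 14
ix = record(7)
process(ix)
ix = ix * (35 + 25)
scale = scale + 34
parts = parts * (27 < 9)
parts = parts + (30 != parts)
ix = nums - scale

5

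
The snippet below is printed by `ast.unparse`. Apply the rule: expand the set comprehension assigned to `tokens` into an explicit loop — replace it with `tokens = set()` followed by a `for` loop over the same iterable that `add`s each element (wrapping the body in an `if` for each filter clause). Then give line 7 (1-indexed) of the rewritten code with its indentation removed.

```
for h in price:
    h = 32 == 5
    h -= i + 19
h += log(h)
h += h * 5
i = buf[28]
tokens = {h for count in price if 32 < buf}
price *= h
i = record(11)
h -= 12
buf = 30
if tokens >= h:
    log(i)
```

tokens = set()

Transformed code:
for h in price:
    h = 32 == 5
    h -= i + 19
h += log(h)
h += h * 5
i = buf[28]
tokens = set()
for count in price:
    if 32 < buf:
        tokens.add(h)
price *= h
i = record(11)
h -= 12
buf = 30
if tokens >= h:
    log(i)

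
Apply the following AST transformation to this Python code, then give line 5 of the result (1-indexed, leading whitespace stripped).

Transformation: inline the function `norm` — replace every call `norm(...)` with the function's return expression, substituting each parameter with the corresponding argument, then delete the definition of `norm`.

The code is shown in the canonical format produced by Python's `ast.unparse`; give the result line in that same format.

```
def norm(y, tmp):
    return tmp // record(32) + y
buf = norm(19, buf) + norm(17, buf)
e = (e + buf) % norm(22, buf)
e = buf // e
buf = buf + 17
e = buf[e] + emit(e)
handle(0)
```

Transformed code:
buf = buf // record(32) + 19 + (buf // record(32) + 17)
e = (e + buf) % (buf // record(32) + 22)
e = buf // e
buf = buf + 17
e = buf[e] + emit(e)
handle(0)

e = buf[e] + emit(e)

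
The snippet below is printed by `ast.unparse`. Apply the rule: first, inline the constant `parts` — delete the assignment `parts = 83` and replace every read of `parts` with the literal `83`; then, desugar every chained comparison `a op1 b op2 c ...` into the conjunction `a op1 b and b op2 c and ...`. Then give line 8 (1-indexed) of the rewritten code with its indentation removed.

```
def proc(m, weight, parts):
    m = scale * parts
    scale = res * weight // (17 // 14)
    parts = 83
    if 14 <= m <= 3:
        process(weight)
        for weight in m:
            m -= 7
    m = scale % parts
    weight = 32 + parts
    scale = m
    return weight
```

m = scale % 83

Transformed code:
def proc(m, weight, parts):
    m = scale * 83
    scale = res * weight // (17 // 14)
    if 14 <= m and m <= 3:
        process(weight)
        for weight in m:
            m -= 7
    m = scale % 83
    weight = 32 + 83
    scale = m
    return weight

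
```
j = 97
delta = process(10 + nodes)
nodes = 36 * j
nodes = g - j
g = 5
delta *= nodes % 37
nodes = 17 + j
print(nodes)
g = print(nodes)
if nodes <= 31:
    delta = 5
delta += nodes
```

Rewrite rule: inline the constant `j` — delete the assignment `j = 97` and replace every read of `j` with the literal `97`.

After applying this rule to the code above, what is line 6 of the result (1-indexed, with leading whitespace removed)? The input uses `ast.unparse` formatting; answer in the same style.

nodes = 17 + 97

Transformed code:
delta = process(10 + nodes)
nodes = 36 * 97
nodes = g - 97
g = 5
delta *= nodes % 37
nodes = 17 + 97
print(nodes)
g = print(nodes)
if nodes <= 31:
    delta = 5
delta += nodes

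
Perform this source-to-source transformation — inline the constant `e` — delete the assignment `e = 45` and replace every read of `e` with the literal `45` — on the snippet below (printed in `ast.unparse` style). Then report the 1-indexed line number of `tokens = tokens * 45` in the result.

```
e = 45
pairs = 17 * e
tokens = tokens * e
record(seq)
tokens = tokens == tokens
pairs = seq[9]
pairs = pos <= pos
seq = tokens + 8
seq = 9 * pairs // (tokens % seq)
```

2

Transformed code:
pairs = 17 * 45
tokens = tokens * 45
record(seq)
tokens = tokens == tokens
pairs = seq[9]
pairs = pos <= pos
seq = tokens + 8
seq = 9 * pairs // (tokens % seq)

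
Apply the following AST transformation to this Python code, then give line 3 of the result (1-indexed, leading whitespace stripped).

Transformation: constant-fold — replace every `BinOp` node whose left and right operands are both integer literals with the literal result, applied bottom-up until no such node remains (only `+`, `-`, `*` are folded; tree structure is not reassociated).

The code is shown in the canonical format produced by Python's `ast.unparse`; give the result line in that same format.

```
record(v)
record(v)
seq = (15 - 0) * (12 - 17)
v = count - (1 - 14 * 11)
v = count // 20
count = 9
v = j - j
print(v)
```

Transformed code:
record(v)
record(v)
seq = -75
v = count - -153
v = count // 20
count = 9
v = j - j
print(v)

seq = -75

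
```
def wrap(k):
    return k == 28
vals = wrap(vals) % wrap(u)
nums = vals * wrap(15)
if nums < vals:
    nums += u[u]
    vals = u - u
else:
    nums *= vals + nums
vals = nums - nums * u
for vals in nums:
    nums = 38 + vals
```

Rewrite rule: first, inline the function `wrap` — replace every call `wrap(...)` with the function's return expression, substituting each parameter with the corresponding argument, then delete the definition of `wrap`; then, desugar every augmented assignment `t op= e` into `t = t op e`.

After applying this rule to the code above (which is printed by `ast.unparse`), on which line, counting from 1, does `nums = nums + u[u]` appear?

Transformed code:
vals = (vals == 28) % (u == 28)
nums = vals * (15 == 28)
if nums < vals:
    nums = nums + u[u]
    vals = u - u
else:
    nums = nums * (vals + nums)
vals = nums - nums * u
for vals in nums:
    nums = 38 + vals

4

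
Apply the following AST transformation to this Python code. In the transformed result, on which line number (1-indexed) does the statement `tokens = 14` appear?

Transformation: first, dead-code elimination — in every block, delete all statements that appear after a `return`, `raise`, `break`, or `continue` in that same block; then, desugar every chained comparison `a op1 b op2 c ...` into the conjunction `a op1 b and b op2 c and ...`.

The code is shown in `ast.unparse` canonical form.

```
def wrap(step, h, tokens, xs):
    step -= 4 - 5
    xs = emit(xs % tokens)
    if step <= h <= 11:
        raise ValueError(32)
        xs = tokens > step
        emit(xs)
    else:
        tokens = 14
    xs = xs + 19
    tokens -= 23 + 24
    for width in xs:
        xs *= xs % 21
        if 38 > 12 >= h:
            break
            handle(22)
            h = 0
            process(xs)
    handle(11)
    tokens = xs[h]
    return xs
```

7

Transformed code:
def wrap(step, h, tokens, xs):
    step -= 4 - 5
    xs = emit(xs % tokens)
    if step <= h and h <= 11:
        raise ValueError(32)
    else:
        tokens = 14
    xs = xs + 19
    tokens -= 23 + 24
    for width in xs:
        xs *= xs % 21
        if 38 > 12 and 12 >= h:
            break
    handle(11)
    tokens = xs[h]
    return xs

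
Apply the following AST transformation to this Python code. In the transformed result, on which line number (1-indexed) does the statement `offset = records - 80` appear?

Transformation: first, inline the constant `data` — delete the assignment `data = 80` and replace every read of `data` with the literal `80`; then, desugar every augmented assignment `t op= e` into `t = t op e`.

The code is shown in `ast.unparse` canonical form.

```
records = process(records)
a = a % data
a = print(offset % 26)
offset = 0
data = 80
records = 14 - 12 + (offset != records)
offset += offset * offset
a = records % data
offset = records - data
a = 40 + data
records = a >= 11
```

Transformed code:
records = process(records)
a = a % 80
a = print(offset % 26)
offset = 0
records = 14 - 12 + (offset != records)
offset = offset + offset * offset
a = records % 80
offset = records - 80
a = 40 + 80
records = a >= 11

8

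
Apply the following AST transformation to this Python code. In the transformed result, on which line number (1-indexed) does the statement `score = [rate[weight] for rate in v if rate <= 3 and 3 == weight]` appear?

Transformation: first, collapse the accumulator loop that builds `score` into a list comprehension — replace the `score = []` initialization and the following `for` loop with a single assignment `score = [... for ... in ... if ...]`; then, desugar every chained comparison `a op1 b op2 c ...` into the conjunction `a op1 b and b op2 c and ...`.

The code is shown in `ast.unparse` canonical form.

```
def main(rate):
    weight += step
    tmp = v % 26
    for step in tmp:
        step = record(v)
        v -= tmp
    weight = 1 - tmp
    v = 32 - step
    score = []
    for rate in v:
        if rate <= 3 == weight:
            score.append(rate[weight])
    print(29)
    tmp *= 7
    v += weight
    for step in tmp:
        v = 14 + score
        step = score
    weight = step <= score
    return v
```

9

Transformed code:
def main(rate):
    weight += step
    tmp = v % 26
    for step in tmp:
        step = record(v)
        v -= tmp
    weight = 1 - tmp
    v = 32 - step
    score = [rate[weight] for rate in v if rate <= 3 and 3 == weight]
    print(29)
    tmp *= 7
    v += weight
    for step in tmp:
        v = 14 + score
        step = score
    weight = step <= score
    return v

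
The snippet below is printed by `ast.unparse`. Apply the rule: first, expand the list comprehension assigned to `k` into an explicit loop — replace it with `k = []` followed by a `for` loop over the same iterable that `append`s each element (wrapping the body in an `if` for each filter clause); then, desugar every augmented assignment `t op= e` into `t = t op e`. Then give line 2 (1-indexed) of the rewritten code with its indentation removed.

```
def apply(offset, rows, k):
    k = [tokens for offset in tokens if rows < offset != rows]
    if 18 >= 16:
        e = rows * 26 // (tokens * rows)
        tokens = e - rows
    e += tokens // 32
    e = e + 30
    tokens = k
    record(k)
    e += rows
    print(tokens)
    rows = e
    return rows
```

Transformed code:
def apply(offset, rows, k):
    k = []
    for offset in tokens:
        if rows < offset != rows:
            k.append(tokens)
    if 18 >= 16:
        e = rows * 26 // (tokens * rows)
        tokens = e - rows
    e = e + tokens // 32
    e = e + 30
    tokens = k
    record(k)
    e = e + rows
    print(tokens)
    rows = e
    return rows

k = []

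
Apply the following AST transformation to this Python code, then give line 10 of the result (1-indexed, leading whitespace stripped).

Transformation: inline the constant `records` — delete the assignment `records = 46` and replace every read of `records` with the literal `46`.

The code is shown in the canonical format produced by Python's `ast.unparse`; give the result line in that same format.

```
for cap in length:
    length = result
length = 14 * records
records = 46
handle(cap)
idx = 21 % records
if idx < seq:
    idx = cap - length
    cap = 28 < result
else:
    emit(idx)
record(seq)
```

emit(idx)

Transformed code:
for cap in length:
    length = result
length = 14 * 46
handle(cap)
idx = 21 % 46
if idx < seq:
    idx = cap - length
    cap = 28 < result
else:
    emit(idx)
record(seq)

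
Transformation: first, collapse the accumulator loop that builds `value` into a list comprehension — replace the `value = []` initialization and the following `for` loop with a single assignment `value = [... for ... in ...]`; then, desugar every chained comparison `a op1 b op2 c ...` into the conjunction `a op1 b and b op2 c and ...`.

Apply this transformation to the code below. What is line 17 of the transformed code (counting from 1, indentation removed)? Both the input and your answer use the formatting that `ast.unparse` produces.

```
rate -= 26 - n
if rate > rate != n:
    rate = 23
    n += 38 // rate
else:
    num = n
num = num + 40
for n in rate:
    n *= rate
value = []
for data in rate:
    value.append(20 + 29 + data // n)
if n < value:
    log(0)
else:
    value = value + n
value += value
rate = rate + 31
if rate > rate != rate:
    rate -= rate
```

Transformed code:
rate -= 26 - n
if rate > rate and rate != n:
    rate = 23
    n += 38 // rate
else:
    num = n
num = num + 40
for n in rate:
    n *= rate
value = [20 + 29 + data // n for data in rate]
if n < value:
    log(0)
else:
    value = value + n
value += value
rate = rate + 31
if rate > rate and rate != rate:
    rate -= rate

if rate > rate and rate != rate:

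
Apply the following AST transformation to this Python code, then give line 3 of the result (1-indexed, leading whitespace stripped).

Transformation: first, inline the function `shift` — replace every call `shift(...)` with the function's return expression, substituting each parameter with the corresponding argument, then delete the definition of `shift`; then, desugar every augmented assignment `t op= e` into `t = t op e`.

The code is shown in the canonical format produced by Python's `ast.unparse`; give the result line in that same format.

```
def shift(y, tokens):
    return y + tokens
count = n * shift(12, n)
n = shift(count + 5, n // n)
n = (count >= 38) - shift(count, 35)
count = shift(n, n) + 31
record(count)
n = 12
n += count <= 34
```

n = (count >= 38) - (count + 35)

Transformed code:
count = n * (12 + n)
n = count + 5 + n // n
n = (count >= 38) - (count + 35)
count = n + n + 31
record(count)
n = 12
n = n + (count <= 34)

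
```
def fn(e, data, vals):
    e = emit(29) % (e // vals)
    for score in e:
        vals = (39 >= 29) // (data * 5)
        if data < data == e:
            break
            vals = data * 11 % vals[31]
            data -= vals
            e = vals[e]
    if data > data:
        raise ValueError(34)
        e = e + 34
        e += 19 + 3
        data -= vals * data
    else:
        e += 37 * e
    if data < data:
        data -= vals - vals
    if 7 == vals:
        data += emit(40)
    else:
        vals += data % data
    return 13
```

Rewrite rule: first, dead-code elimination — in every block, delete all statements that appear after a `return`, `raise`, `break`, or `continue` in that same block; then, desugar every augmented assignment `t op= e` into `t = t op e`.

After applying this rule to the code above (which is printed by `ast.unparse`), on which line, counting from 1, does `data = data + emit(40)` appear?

14

Transformed code:
def fn(e, data, vals):
    e = emit(29) % (e // vals)
    for score in e:
        vals = (39 >= 29) // (data * 5)
        if data < data == e:
            break
    if data > data:
        raise ValueError(34)
    else:
        e = e + 37 * e
    if data < data:
        data = data - (vals - vals)
    if 7 == vals:
        data = data + emit(40)
    else:
        vals = vals + data % data
    return 13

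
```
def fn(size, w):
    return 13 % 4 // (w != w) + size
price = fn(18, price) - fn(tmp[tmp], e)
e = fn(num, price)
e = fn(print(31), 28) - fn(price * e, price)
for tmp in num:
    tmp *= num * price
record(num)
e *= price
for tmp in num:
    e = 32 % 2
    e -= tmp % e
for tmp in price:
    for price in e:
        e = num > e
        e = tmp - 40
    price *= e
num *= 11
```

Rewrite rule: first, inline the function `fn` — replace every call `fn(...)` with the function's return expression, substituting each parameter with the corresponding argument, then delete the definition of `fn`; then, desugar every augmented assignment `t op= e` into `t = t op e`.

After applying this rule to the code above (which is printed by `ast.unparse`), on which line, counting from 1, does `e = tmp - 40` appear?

14

Transformed code:
price = 13 % 4 // (price != price) + 18 - (13 % 4 // (e != e) + tmp[tmp])
e = 13 % 4 // (price != price) + num
e = 13 % 4 // (28 != 28) + print(31) - (13 % 4 // (price != price) + price * e)
for tmp in num:
    tmp = tmp * (num * price)
record(num)
e = e * price
for tmp in num:
    e = 32 % 2
    e = e - tmp % e
for tmp in price:
    for price in e:
        e = num > e
        e = tmp - 40
    price = price * e
num = num * 11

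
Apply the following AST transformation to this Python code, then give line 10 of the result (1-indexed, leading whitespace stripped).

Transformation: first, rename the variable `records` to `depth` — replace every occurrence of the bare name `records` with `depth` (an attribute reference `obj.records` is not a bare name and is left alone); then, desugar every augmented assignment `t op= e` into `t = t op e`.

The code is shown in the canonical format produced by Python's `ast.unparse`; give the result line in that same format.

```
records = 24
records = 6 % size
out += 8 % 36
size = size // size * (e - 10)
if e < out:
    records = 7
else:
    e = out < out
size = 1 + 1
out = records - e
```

out = depth - e

Transformed code:
depth = 24
depth = 6 % size
out = out + 8 % 36
size = size // size * (e - 10)
if e < out:
    depth = 7
else:
    e = out < out
size = 1 + 1
out = depth - e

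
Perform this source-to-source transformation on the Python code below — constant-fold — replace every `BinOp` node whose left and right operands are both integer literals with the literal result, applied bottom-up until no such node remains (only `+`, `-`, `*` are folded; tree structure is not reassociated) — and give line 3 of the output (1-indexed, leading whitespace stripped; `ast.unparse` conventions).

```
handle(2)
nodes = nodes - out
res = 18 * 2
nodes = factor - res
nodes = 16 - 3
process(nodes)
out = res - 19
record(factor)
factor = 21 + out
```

res = 36

Transformed code:
handle(2)
nodes = nodes - out
res = 36
nodes = factor - res
nodes = 13
process(nodes)
out = res - 19
record(factor)
factor = 21 + out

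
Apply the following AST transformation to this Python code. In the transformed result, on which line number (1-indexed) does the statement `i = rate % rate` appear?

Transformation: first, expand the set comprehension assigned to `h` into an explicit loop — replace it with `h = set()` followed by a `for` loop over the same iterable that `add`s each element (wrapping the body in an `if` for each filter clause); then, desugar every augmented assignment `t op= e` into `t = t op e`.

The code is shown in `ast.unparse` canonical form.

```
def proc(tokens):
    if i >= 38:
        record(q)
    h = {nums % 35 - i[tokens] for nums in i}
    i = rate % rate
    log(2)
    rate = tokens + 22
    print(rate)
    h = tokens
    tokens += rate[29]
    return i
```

7

Transformed code:
def proc(tokens):
    if i >= 38:
        record(q)
    h = set()
    for nums in i:
        h.add(nums % 35 - i[tokens])
    i = rate % rate
    log(2)
    rate = tokens + 22
    print(rate)
    h = tokens
    tokens = tokens + rate[29]
    return i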